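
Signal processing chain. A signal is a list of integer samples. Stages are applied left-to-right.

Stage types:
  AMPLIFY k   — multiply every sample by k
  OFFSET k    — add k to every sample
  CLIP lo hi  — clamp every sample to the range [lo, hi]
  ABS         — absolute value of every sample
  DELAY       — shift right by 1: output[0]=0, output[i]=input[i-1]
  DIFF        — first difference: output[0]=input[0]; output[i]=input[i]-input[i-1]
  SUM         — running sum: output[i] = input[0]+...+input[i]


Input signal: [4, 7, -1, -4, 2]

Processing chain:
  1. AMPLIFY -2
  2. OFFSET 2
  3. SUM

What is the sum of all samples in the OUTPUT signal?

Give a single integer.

Input: [4, 7, -1, -4, 2]
Stage 1 (AMPLIFY -2): 4*-2=-8, 7*-2=-14, -1*-2=2, -4*-2=8, 2*-2=-4 -> [-8, -14, 2, 8, -4]
Stage 2 (OFFSET 2): -8+2=-6, -14+2=-12, 2+2=4, 8+2=10, -4+2=-2 -> [-6, -12, 4, 10, -2]
Stage 3 (SUM): sum[0..0]=-6, sum[0..1]=-18, sum[0..2]=-14, sum[0..3]=-4, sum[0..4]=-6 -> [-6, -18, -14, -4, -6]
Output sum: -48

Answer: -48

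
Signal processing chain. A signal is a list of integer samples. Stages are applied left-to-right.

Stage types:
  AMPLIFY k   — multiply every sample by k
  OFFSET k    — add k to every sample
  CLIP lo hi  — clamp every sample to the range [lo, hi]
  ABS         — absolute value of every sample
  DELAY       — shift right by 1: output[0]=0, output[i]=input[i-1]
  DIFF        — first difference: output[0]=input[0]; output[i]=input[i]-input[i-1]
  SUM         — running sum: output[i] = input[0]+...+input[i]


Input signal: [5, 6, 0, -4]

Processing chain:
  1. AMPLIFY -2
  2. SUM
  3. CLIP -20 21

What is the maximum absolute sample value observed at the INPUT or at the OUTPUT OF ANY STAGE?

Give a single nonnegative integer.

Answer: 22

Derivation:
Input: [5, 6, 0, -4] (max |s|=6)
Stage 1 (AMPLIFY -2): 5*-2=-10, 6*-2=-12, 0*-2=0, -4*-2=8 -> [-10, -12, 0, 8] (max |s|=12)
Stage 2 (SUM): sum[0..0]=-10, sum[0..1]=-22, sum[0..2]=-22, sum[0..3]=-14 -> [-10, -22, -22, -14] (max |s|=22)
Stage 3 (CLIP -20 21): clip(-10,-20,21)=-10, clip(-22,-20,21)=-20, clip(-22,-20,21)=-20, clip(-14,-20,21)=-14 -> [-10, -20, -20, -14] (max |s|=20)
Overall max amplitude: 22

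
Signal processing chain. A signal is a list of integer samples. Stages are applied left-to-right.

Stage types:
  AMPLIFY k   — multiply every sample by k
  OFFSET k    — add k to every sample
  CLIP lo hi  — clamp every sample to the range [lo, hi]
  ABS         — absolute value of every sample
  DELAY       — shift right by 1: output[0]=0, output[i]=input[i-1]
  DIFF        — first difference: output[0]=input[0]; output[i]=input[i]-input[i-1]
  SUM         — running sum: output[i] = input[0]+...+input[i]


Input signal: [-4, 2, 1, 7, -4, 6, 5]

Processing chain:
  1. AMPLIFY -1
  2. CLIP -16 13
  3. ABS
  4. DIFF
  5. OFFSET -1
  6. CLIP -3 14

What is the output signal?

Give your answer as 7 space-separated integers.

Input: [-4, 2, 1, 7, -4, 6, 5]
Stage 1 (AMPLIFY -1): -4*-1=4, 2*-1=-2, 1*-1=-1, 7*-1=-7, -4*-1=4, 6*-1=-6, 5*-1=-5 -> [4, -2, -1, -7, 4, -6, -5]
Stage 2 (CLIP -16 13): clip(4,-16,13)=4, clip(-2,-16,13)=-2, clip(-1,-16,13)=-1, clip(-7,-16,13)=-7, clip(4,-16,13)=4, clip(-6,-16,13)=-6, clip(-5,-16,13)=-5 -> [4, -2, -1, -7, 4, -6, -5]
Stage 3 (ABS): |4|=4, |-2|=2, |-1|=1, |-7|=7, |4|=4, |-6|=6, |-5|=5 -> [4, 2, 1, 7, 4, 6, 5]
Stage 4 (DIFF): s[0]=4, 2-4=-2, 1-2=-1, 7-1=6, 4-7=-3, 6-4=2, 5-6=-1 -> [4, -2, -1, 6, -3, 2, -1]
Stage 5 (OFFSET -1): 4+-1=3, -2+-1=-3, -1+-1=-2, 6+-1=5, -3+-1=-4, 2+-1=1, -1+-1=-2 -> [3, -3, -2, 5, -4, 1, -2]
Stage 6 (CLIP -3 14): clip(3,-3,14)=3, clip(-3,-3,14)=-3, clip(-2,-3,14)=-2, clip(5,-3,14)=5, clip(-4,-3,14)=-3, clip(1,-3,14)=1, clip(-2,-3,14)=-2 -> [3, -3, -2, 5, -3, 1, -2]

Answer: 3 -3 -2 5 -3 1 -2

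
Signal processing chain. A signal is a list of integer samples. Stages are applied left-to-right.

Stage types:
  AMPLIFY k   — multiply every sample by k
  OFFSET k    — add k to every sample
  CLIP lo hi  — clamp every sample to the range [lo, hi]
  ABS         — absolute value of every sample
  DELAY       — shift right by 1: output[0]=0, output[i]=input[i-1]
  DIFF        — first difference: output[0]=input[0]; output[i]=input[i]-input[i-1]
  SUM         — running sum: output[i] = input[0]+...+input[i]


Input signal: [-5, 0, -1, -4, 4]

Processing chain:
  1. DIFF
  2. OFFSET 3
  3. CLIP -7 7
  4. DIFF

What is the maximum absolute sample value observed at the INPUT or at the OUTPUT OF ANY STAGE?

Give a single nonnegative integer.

Input: [-5, 0, -1, -4, 4] (max |s|=5)
Stage 1 (DIFF): s[0]=-5, 0--5=5, -1-0=-1, -4--1=-3, 4--4=8 -> [-5, 5, -1, -3, 8] (max |s|=8)
Stage 2 (OFFSET 3): -5+3=-2, 5+3=8, -1+3=2, -3+3=0, 8+3=11 -> [-2, 8, 2, 0, 11] (max |s|=11)
Stage 3 (CLIP -7 7): clip(-2,-7,7)=-2, clip(8,-7,7)=7, clip(2,-7,7)=2, clip(0,-7,7)=0, clip(11,-7,7)=7 -> [-2, 7, 2, 0, 7] (max |s|=7)
Stage 4 (DIFF): s[0]=-2, 7--2=9, 2-7=-5, 0-2=-2, 7-0=7 -> [-2, 9, -5, -2, 7] (max |s|=9)
Overall max amplitude: 11

Answer: 11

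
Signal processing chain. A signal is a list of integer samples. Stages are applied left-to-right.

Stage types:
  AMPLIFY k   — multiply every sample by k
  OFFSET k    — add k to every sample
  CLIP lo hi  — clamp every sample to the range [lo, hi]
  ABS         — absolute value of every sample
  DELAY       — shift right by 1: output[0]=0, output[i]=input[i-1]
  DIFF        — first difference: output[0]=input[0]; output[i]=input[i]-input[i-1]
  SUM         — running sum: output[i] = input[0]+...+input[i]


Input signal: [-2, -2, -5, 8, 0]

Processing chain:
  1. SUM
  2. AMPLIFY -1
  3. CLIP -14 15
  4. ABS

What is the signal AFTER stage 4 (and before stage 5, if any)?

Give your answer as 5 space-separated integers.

Input: [-2, -2, -5, 8, 0]
Stage 1 (SUM): sum[0..0]=-2, sum[0..1]=-4, sum[0..2]=-9, sum[0..3]=-1, sum[0..4]=-1 -> [-2, -4, -9, -1, -1]
Stage 2 (AMPLIFY -1): -2*-1=2, -4*-1=4, -9*-1=9, -1*-1=1, -1*-1=1 -> [2, 4, 9, 1, 1]
Stage 3 (CLIP -14 15): clip(2,-14,15)=2, clip(4,-14,15)=4, clip(9,-14,15)=9, clip(1,-14,15)=1, clip(1,-14,15)=1 -> [2, 4, 9, 1, 1]
Stage 4 (ABS): |2|=2, |4|=4, |9|=9, |1|=1, |1|=1 -> [2, 4, 9, 1, 1]

Answer: 2 4 9 1 1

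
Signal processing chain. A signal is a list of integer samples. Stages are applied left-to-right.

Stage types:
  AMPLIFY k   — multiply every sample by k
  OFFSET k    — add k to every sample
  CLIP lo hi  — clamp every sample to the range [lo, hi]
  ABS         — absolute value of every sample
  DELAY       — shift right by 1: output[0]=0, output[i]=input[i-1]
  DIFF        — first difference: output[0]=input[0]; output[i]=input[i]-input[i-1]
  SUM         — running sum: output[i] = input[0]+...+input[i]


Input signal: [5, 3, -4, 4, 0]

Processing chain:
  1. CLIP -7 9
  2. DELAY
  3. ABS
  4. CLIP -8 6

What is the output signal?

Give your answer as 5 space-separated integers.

Answer: 0 5 3 4 4

Derivation:
Input: [5, 3, -4, 4, 0]
Stage 1 (CLIP -7 9): clip(5,-7,9)=5, clip(3,-7,9)=3, clip(-4,-7,9)=-4, clip(4,-7,9)=4, clip(0,-7,9)=0 -> [5, 3, -4, 4, 0]
Stage 2 (DELAY): [0, 5, 3, -4, 4] = [0, 5, 3, -4, 4] -> [0, 5, 3, -4, 4]
Stage 3 (ABS): |0|=0, |5|=5, |3|=3, |-4|=4, |4|=4 -> [0, 5, 3, 4, 4]
Stage 4 (CLIP -8 6): clip(0,-8,6)=0, clip(5,-8,6)=5, clip(3,-8,6)=3, clip(4,-8,6)=4, clip(4,-8,6)=4 -> [0, 5, 3, 4, 4]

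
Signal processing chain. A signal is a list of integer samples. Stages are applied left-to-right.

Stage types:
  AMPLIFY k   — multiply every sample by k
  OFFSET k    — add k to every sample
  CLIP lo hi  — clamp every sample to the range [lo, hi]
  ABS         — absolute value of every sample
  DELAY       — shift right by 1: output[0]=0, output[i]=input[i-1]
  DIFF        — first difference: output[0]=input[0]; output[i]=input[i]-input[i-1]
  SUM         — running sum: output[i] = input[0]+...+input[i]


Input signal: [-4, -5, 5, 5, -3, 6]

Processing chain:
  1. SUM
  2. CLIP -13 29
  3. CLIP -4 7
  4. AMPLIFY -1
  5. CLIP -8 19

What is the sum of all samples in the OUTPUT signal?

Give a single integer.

Answer: 9

Derivation:
Input: [-4, -5, 5, 5, -3, 6]
Stage 1 (SUM): sum[0..0]=-4, sum[0..1]=-9, sum[0..2]=-4, sum[0..3]=1, sum[0..4]=-2, sum[0..5]=4 -> [-4, -9, -4, 1, -2, 4]
Stage 2 (CLIP -13 29): clip(-4,-13,29)=-4, clip(-9,-13,29)=-9, clip(-4,-13,29)=-4, clip(1,-13,29)=1, clip(-2,-13,29)=-2, clip(4,-13,29)=4 -> [-4, -9, -4, 1, -2, 4]
Stage 3 (CLIP -4 7): clip(-4,-4,7)=-4, clip(-9,-4,7)=-4, clip(-4,-4,7)=-4, clip(1,-4,7)=1, clip(-2,-4,7)=-2, clip(4,-4,7)=4 -> [-4, -4, -4, 1, -2, 4]
Stage 4 (AMPLIFY -1): -4*-1=4, -4*-1=4, -4*-1=4, 1*-1=-1, -2*-1=2, 4*-1=-4 -> [4, 4, 4, -1, 2, -4]
Stage 5 (CLIP -8 19): clip(4,-8,19)=4, clip(4,-8,19)=4, clip(4,-8,19)=4, clip(-1,-8,19)=-1, clip(2,-8,19)=2, clip(-4,-8,19)=-4 -> [4, 4, 4, -1, 2, -4]
Output sum: 9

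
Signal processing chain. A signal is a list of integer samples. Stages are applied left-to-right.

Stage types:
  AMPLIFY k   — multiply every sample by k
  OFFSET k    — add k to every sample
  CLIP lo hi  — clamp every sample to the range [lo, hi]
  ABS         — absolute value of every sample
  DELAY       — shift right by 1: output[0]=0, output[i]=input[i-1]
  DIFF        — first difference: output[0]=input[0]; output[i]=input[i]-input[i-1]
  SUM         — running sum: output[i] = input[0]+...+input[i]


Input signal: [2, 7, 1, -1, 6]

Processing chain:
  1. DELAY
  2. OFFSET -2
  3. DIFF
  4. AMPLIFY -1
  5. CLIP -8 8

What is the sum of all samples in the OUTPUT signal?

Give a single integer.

Answer: 3

Derivation:
Input: [2, 7, 1, -1, 6]
Stage 1 (DELAY): [0, 2, 7, 1, -1] = [0, 2, 7, 1, -1] -> [0, 2, 7, 1, -1]
Stage 2 (OFFSET -2): 0+-2=-2, 2+-2=0, 7+-2=5, 1+-2=-1, -1+-2=-3 -> [-2, 0, 5, -1, -3]
Stage 3 (DIFF): s[0]=-2, 0--2=2, 5-0=5, -1-5=-6, -3--1=-2 -> [-2, 2, 5, -6, -2]
Stage 4 (AMPLIFY -1): -2*-1=2, 2*-1=-2, 5*-1=-5, -6*-1=6, -2*-1=2 -> [2, -2, -5, 6, 2]
Stage 5 (CLIP -8 8): clip(2,-8,8)=2, clip(-2,-8,8)=-2, clip(-5,-8,8)=-5, clip(6,-8,8)=6, clip(2,-8,8)=2 -> [2, -2, -5, 6, 2]
Output sum: 3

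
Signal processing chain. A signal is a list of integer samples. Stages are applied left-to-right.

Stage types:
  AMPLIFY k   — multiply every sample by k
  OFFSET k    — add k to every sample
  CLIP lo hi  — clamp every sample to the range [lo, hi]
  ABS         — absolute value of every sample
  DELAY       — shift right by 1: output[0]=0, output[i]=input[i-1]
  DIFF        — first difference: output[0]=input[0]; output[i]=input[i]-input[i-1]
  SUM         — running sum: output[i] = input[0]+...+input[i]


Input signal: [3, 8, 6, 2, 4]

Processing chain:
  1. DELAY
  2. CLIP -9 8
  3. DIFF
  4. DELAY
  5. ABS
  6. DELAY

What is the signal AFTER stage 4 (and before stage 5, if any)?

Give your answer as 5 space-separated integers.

Input: [3, 8, 6, 2, 4]
Stage 1 (DELAY): [0, 3, 8, 6, 2] = [0, 3, 8, 6, 2] -> [0, 3, 8, 6, 2]
Stage 2 (CLIP -9 8): clip(0,-9,8)=0, clip(3,-9,8)=3, clip(8,-9,8)=8, clip(6,-9,8)=6, clip(2,-9,8)=2 -> [0, 3, 8, 6, 2]
Stage 3 (DIFF): s[0]=0, 3-0=3, 8-3=5, 6-8=-2, 2-6=-4 -> [0, 3, 5, -2, -4]
Stage 4 (DELAY): [0, 0, 3, 5, -2] = [0, 0, 3, 5, -2] -> [0, 0, 3, 5, -2]

Answer: 0 0 3 5 -2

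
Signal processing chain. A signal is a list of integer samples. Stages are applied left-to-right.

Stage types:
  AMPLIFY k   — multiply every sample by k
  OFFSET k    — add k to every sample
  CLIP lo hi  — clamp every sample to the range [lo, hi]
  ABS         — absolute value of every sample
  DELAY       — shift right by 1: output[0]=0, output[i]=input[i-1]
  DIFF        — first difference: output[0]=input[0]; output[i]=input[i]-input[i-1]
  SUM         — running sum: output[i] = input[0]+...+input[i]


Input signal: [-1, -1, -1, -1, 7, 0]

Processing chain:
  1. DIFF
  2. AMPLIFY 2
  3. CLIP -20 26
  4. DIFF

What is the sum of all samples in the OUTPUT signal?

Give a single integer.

Input: [-1, -1, -1, -1, 7, 0]
Stage 1 (DIFF): s[0]=-1, -1--1=0, -1--1=0, -1--1=0, 7--1=8, 0-7=-7 -> [-1, 0, 0, 0, 8, -7]
Stage 2 (AMPLIFY 2): -1*2=-2, 0*2=0, 0*2=0, 0*2=0, 8*2=16, -7*2=-14 -> [-2, 0, 0, 0, 16, -14]
Stage 3 (CLIP -20 26): clip(-2,-20,26)=-2, clip(0,-20,26)=0, clip(0,-20,26)=0, clip(0,-20,26)=0, clip(16,-20,26)=16, clip(-14,-20,26)=-14 -> [-2, 0, 0, 0, 16, -14]
Stage 4 (DIFF): s[0]=-2, 0--2=2, 0-0=0, 0-0=0, 16-0=16, -14-16=-30 -> [-2, 2, 0, 0, 16, -30]
Output sum: -14

Answer: -14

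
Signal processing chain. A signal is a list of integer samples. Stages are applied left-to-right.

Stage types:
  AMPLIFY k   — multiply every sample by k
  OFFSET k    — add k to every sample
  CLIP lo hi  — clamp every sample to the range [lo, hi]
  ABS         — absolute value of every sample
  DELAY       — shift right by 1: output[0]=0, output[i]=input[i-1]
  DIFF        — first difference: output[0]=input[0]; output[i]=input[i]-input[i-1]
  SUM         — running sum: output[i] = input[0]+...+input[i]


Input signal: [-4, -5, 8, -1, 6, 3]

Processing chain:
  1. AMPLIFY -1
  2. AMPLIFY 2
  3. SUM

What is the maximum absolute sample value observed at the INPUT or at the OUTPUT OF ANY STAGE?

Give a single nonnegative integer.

Input: [-4, -5, 8, -1, 6, 3] (max |s|=8)
Stage 1 (AMPLIFY -1): -4*-1=4, -5*-1=5, 8*-1=-8, -1*-1=1, 6*-1=-6, 3*-1=-3 -> [4, 5, -8, 1, -6, -3] (max |s|=8)
Stage 2 (AMPLIFY 2): 4*2=8, 5*2=10, -8*2=-16, 1*2=2, -6*2=-12, -3*2=-6 -> [8, 10, -16, 2, -12, -6] (max |s|=16)
Stage 3 (SUM): sum[0..0]=8, sum[0..1]=18, sum[0..2]=2, sum[0..3]=4, sum[0..4]=-8, sum[0..5]=-14 -> [8, 18, 2, 4, -8, -14] (max |s|=18)
Overall max amplitude: 18

Answer: 18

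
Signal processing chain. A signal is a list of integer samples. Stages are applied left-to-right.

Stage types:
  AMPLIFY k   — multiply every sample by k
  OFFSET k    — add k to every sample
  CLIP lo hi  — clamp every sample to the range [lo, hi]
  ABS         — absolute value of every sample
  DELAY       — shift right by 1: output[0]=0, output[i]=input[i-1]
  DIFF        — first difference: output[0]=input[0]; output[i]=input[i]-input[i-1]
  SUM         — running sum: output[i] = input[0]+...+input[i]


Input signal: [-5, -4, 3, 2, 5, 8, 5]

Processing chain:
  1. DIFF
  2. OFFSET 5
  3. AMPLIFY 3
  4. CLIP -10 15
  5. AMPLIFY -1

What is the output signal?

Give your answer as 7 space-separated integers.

Answer: 0 -15 -15 -12 -15 -15 -6

Derivation:
Input: [-5, -4, 3, 2, 5, 8, 5]
Stage 1 (DIFF): s[0]=-5, -4--5=1, 3--4=7, 2-3=-1, 5-2=3, 8-5=3, 5-8=-3 -> [-5, 1, 7, -1, 3, 3, -3]
Stage 2 (OFFSET 5): -5+5=0, 1+5=6, 7+5=12, -1+5=4, 3+5=8, 3+5=8, -3+5=2 -> [0, 6, 12, 4, 8, 8, 2]
Stage 3 (AMPLIFY 3): 0*3=0, 6*3=18, 12*3=36, 4*3=12, 8*3=24, 8*3=24, 2*3=6 -> [0, 18, 36, 12, 24, 24, 6]
Stage 4 (CLIP -10 15): clip(0,-10,15)=0, clip(18,-10,15)=15, clip(36,-10,15)=15, clip(12,-10,15)=12, clip(24,-10,15)=15, clip(24,-10,15)=15, clip(6,-10,15)=6 -> [0, 15, 15, 12, 15, 15, 6]
Stage 5 (AMPLIFY -1): 0*-1=0, 15*-1=-15, 15*-1=-15, 12*-1=-12, 15*-1=-15, 15*-1=-15, 6*-1=-6 -> [0, -15, -15, -12, -15, -15, -6]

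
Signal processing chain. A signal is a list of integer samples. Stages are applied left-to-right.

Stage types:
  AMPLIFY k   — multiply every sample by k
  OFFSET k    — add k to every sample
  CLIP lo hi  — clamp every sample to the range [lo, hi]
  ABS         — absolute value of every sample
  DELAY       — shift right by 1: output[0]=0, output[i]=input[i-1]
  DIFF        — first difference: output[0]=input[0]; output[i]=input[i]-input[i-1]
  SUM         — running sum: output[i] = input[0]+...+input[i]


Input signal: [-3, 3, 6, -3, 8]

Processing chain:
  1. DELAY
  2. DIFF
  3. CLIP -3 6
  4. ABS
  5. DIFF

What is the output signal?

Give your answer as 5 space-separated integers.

Answer: 0 3 3 -3 0

Derivation:
Input: [-3, 3, 6, -3, 8]
Stage 1 (DELAY): [0, -3, 3, 6, -3] = [0, -3, 3, 6, -3] -> [0, -3, 3, 6, -3]
Stage 2 (DIFF): s[0]=0, -3-0=-3, 3--3=6, 6-3=3, -3-6=-9 -> [0, -3, 6, 3, -9]
Stage 3 (CLIP -3 6): clip(0,-3,6)=0, clip(-3,-3,6)=-3, clip(6,-3,6)=6, clip(3,-3,6)=3, clip(-9,-3,6)=-3 -> [0, -3, 6, 3, -3]
Stage 4 (ABS): |0|=0, |-3|=3, |6|=6, |3|=3, |-3|=3 -> [0, 3, 6, 3, 3]
Stage 5 (DIFF): s[0]=0, 3-0=3, 6-3=3, 3-6=-3, 3-3=0 -> [0, 3, 3, -3, 0]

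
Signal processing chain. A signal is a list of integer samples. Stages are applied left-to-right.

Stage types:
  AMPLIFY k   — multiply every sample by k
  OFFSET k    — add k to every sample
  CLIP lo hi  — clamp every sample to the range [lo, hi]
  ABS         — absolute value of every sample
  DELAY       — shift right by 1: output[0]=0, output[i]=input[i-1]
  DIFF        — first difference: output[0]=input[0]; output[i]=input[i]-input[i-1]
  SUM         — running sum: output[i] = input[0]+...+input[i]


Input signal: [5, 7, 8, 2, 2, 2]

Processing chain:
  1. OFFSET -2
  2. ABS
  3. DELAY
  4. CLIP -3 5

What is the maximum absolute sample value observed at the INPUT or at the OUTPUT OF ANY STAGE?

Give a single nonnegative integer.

Input: [5, 7, 8, 2, 2, 2] (max |s|=8)
Stage 1 (OFFSET -2): 5+-2=3, 7+-2=5, 8+-2=6, 2+-2=0, 2+-2=0, 2+-2=0 -> [3, 5, 6, 0, 0, 0] (max |s|=6)
Stage 2 (ABS): |3|=3, |5|=5, |6|=6, |0|=0, |0|=0, |0|=0 -> [3, 5, 6, 0, 0, 0] (max |s|=6)
Stage 3 (DELAY): [0, 3, 5, 6, 0, 0] = [0, 3, 5, 6, 0, 0] -> [0, 3, 5, 6, 0, 0] (max |s|=6)
Stage 4 (CLIP -3 5): clip(0,-3,5)=0, clip(3,-3,5)=3, clip(5,-3,5)=5, clip(6,-3,5)=5, clip(0,-3,5)=0, clip(0,-3,5)=0 -> [0, 3, 5, 5, 0, 0] (max |s|=5)
Overall max amplitude: 8

Answer: 8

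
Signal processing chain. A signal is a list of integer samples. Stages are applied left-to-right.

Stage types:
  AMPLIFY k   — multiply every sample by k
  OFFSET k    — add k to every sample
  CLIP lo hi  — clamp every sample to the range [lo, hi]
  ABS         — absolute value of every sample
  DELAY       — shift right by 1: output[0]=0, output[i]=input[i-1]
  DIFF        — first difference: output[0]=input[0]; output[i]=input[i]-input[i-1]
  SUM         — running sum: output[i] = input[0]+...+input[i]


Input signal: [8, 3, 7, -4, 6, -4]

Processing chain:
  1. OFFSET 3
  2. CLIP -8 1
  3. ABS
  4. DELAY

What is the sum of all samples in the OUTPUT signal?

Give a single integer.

Input: [8, 3, 7, -4, 6, -4]
Stage 1 (OFFSET 3): 8+3=11, 3+3=6, 7+3=10, -4+3=-1, 6+3=9, -4+3=-1 -> [11, 6, 10, -1, 9, -1]
Stage 2 (CLIP -8 1): clip(11,-8,1)=1, clip(6,-8,1)=1, clip(10,-8,1)=1, clip(-1,-8,1)=-1, clip(9,-8,1)=1, clip(-1,-8,1)=-1 -> [1, 1, 1, -1, 1, -1]
Stage 3 (ABS): |1|=1, |1|=1, |1|=1, |-1|=1, |1|=1, |-1|=1 -> [1, 1, 1, 1, 1, 1]
Stage 4 (DELAY): [0, 1, 1, 1, 1, 1] = [0, 1, 1, 1, 1, 1] -> [0, 1, 1, 1, 1, 1]
Output sum: 5

Answer: 5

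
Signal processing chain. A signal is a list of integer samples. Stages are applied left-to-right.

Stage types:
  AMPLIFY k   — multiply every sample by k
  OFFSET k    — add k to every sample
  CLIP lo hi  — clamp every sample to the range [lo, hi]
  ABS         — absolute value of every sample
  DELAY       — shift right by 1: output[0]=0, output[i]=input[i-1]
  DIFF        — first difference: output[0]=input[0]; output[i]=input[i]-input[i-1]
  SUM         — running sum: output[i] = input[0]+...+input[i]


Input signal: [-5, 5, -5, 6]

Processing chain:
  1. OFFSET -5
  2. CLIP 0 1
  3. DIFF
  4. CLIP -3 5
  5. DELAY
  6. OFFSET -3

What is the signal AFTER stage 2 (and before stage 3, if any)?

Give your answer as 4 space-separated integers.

Input: [-5, 5, -5, 6]
Stage 1 (OFFSET -5): -5+-5=-10, 5+-5=0, -5+-5=-10, 6+-5=1 -> [-10, 0, -10, 1]
Stage 2 (CLIP 0 1): clip(-10,0,1)=0, clip(0,0,1)=0, clip(-10,0,1)=0, clip(1,0,1)=1 -> [0, 0, 0, 1]

Answer: 0 0 0 1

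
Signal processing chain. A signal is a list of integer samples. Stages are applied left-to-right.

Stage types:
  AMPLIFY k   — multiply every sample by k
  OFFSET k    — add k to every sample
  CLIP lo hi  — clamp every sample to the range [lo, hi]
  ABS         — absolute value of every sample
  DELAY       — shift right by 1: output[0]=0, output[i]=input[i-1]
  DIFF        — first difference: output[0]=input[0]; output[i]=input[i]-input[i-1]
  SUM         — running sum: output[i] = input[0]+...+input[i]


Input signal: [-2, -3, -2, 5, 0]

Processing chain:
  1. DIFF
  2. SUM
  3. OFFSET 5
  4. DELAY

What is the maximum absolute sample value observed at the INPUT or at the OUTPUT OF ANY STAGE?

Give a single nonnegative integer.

Input: [-2, -3, -2, 5, 0] (max |s|=5)
Stage 1 (DIFF): s[0]=-2, -3--2=-1, -2--3=1, 5--2=7, 0-5=-5 -> [-2, -1, 1, 7, -5] (max |s|=7)
Stage 2 (SUM): sum[0..0]=-2, sum[0..1]=-3, sum[0..2]=-2, sum[0..3]=5, sum[0..4]=0 -> [-2, -3, -2, 5, 0] (max |s|=5)
Stage 3 (OFFSET 5): -2+5=3, -3+5=2, -2+5=3, 5+5=10, 0+5=5 -> [3, 2, 3, 10, 5] (max |s|=10)
Stage 4 (DELAY): [0, 3, 2, 3, 10] = [0, 3, 2, 3, 10] -> [0, 3, 2, 3, 10] (max |s|=10)
Overall max amplitude: 10

Answer: 10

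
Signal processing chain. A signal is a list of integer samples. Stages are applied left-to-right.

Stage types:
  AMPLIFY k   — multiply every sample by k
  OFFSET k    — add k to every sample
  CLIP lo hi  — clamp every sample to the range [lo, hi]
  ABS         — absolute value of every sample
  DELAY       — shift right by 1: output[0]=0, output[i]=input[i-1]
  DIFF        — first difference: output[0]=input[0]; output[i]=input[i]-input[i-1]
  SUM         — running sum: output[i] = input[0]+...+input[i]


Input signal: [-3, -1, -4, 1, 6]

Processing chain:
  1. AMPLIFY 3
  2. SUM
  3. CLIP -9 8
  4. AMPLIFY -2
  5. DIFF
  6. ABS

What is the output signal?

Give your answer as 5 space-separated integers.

Input: [-3, -1, -4, 1, 6]
Stage 1 (AMPLIFY 3): -3*3=-9, -1*3=-3, -4*3=-12, 1*3=3, 6*3=18 -> [-9, -3, -12, 3, 18]
Stage 2 (SUM): sum[0..0]=-9, sum[0..1]=-12, sum[0..2]=-24, sum[0..3]=-21, sum[0..4]=-3 -> [-9, -12, -24, -21, -3]
Stage 3 (CLIP -9 8): clip(-9,-9,8)=-9, clip(-12,-9,8)=-9, clip(-24,-9,8)=-9, clip(-21,-9,8)=-9, clip(-3,-9,8)=-3 -> [-9, -9, -9, -9, -3]
Stage 4 (AMPLIFY -2): -9*-2=18, -9*-2=18, -9*-2=18, -9*-2=18, -3*-2=6 -> [18, 18, 18, 18, 6]
Stage 5 (DIFF): s[0]=18, 18-18=0, 18-18=0, 18-18=0, 6-18=-12 -> [18, 0, 0, 0, -12]
Stage 6 (ABS): |18|=18, |0|=0, |0|=0, |0|=0, |-12|=12 -> [18, 0, 0, 0, 12]

Answer: 18 0 0 0 12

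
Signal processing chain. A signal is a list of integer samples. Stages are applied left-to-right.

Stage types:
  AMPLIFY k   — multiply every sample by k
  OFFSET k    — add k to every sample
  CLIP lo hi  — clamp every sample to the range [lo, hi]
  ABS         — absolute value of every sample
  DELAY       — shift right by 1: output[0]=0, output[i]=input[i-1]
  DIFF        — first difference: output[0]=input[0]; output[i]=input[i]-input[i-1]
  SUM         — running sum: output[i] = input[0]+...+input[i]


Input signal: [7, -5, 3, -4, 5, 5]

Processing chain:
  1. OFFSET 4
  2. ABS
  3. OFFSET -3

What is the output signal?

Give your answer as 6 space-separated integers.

Input: [7, -5, 3, -4, 5, 5]
Stage 1 (OFFSET 4): 7+4=11, -5+4=-1, 3+4=7, -4+4=0, 5+4=9, 5+4=9 -> [11, -1, 7, 0, 9, 9]
Stage 2 (ABS): |11|=11, |-1|=1, |7|=7, |0|=0, |9|=9, |9|=9 -> [11, 1, 7, 0, 9, 9]
Stage 3 (OFFSET -3): 11+-3=8, 1+-3=-2, 7+-3=4, 0+-3=-3, 9+-3=6, 9+-3=6 -> [8, -2, 4, -3, 6, 6]

Answer: 8 -2 4 -3 6 6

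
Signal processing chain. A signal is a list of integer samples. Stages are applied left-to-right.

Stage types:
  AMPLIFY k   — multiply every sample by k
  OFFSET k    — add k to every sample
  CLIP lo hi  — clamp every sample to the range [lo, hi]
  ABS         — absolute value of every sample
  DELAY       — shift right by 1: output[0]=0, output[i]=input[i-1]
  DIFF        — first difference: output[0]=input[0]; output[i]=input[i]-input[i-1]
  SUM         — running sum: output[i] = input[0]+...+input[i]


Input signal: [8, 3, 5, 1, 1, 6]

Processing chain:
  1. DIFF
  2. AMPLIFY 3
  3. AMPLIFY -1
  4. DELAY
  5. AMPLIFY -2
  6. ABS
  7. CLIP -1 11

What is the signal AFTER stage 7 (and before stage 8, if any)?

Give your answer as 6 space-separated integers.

Answer: 0 11 11 11 11 0

Derivation:
Input: [8, 3, 5, 1, 1, 6]
Stage 1 (DIFF): s[0]=8, 3-8=-5, 5-3=2, 1-5=-4, 1-1=0, 6-1=5 -> [8, -5, 2, -4, 0, 5]
Stage 2 (AMPLIFY 3): 8*3=24, -5*3=-15, 2*3=6, -4*3=-12, 0*3=0, 5*3=15 -> [24, -15, 6, -12, 0, 15]
Stage 3 (AMPLIFY -1): 24*-1=-24, -15*-1=15, 6*-1=-6, -12*-1=12, 0*-1=0, 15*-1=-15 -> [-24, 15, -6, 12, 0, -15]
Stage 4 (DELAY): [0, -24, 15, -6, 12, 0] = [0, -24, 15, -6, 12, 0] -> [0, -24, 15, -6, 12, 0]
Stage 5 (AMPLIFY -2): 0*-2=0, -24*-2=48, 15*-2=-30, -6*-2=12, 12*-2=-24, 0*-2=0 -> [0, 48, -30, 12, -24, 0]
Stage 6 (ABS): |0|=0, |48|=48, |-30|=30, |12|=12, |-24|=24, |0|=0 -> [0, 48, 30, 12, 24, 0]
Stage 7 (CLIP -1 11): clip(0,-1,11)=0, clip(48,-1,11)=11, clip(30,-1,11)=11, clip(12,-1,11)=11, clip(24,-1,11)=11, clip(0,-1,11)=0 -> [0, 11, 11, 11, 11, 0]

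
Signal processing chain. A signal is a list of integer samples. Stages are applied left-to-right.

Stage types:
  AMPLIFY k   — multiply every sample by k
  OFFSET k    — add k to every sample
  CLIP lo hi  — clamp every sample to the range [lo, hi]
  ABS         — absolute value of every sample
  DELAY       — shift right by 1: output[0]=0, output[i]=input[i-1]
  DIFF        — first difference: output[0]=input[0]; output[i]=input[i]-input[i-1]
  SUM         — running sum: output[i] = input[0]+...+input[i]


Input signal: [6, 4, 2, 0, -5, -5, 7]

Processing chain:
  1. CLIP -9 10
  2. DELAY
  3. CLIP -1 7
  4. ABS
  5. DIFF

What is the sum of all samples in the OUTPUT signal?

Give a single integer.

Answer: 1

Derivation:
Input: [6, 4, 2, 0, -5, -5, 7]
Stage 1 (CLIP -9 10): clip(6,-9,10)=6, clip(4,-9,10)=4, clip(2,-9,10)=2, clip(0,-9,10)=0, clip(-5,-9,10)=-5, clip(-5,-9,10)=-5, clip(7,-9,10)=7 -> [6, 4, 2, 0, -5, -5, 7]
Stage 2 (DELAY): [0, 6, 4, 2, 0, -5, -5] = [0, 6, 4, 2, 0, -5, -5] -> [0, 6, 4, 2, 0, -5, -5]
Stage 3 (CLIP -1 7): clip(0,-1,7)=0, clip(6,-1,7)=6, clip(4,-1,7)=4, clip(2,-1,7)=2, clip(0,-1,7)=0, clip(-5,-1,7)=-1, clip(-5,-1,7)=-1 -> [0, 6, 4, 2, 0, -1, -1]
Stage 4 (ABS): |0|=0, |6|=6, |4|=4, |2|=2, |0|=0, |-1|=1, |-1|=1 -> [0, 6, 4, 2, 0, 1, 1]
Stage 5 (DIFF): s[0]=0, 6-0=6, 4-6=-2, 2-4=-2, 0-2=-2, 1-0=1, 1-1=0 -> [0, 6, -2, -2, -2, 1, 0]
Output sum: 1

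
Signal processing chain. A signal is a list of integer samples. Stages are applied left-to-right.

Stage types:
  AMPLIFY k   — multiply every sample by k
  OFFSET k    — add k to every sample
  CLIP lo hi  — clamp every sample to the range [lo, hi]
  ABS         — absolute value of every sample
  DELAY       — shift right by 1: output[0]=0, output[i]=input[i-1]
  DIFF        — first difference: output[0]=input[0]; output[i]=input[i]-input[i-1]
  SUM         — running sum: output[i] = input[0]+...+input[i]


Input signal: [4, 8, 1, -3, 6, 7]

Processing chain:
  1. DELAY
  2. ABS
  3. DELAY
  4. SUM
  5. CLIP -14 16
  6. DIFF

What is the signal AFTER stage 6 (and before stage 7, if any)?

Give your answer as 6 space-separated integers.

Answer: 0 0 4 8 1 3

Derivation:
Input: [4, 8, 1, -3, 6, 7]
Stage 1 (DELAY): [0, 4, 8, 1, -3, 6] = [0, 4, 8, 1, -3, 6] -> [0, 4, 8, 1, -3, 6]
Stage 2 (ABS): |0|=0, |4|=4, |8|=8, |1|=1, |-3|=3, |6|=6 -> [0, 4, 8, 1, 3, 6]
Stage 3 (DELAY): [0, 0, 4, 8, 1, 3] = [0, 0, 4, 8, 1, 3] -> [0, 0, 4, 8, 1, 3]
Stage 4 (SUM): sum[0..0]=0, sum[0..1]=0, sum[0..2]=4, sum[0..3]=12, sum[0..4]=13, sum[0..5]=16 -> [0, 0, 4, 12, 13, 16]
Stage 5 (CLIP -14 16): clip(0,-14,16)=0, clip(0,-14,16)=0, clip(4,-14,16)=4, clip(12,-14,16)=12, clip(13,-14,16)=13, clip(16,-14,16)=16 -> [0, 0, 4, 12, 13, 16]
Stage 6 (DIFF): s[0]=0, 0-0=0, 4-0=4, 12-4=8, 13-12=1, 16-13=3 -> [0, 0, 4, 8, 1, 3]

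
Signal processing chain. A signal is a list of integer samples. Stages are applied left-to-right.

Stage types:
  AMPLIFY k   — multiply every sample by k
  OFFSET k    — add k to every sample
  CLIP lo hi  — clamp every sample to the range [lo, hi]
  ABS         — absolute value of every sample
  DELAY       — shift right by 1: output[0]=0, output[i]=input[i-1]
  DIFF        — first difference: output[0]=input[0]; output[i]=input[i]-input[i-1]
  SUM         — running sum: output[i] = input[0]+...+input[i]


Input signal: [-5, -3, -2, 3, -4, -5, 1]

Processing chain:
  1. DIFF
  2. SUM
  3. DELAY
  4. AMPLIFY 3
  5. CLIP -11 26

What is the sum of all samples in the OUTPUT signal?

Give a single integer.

Answer: -39

Derivation:
Input: [-5, -3, -2, 3, -4, -5, 1]
Stage 1 (DIFF): s[0]=-5, -3--5=2, -2--3=1, 3--2=5, -4-3=-7, -5--4=-1, 1--5=6 -> [-5, 2, 1, 5, -7, -1, 6]
Stage 2 (SUM): sum[0..0]=-5, sum[0..1]=-3, sum[0..2]=-2, sum[0..3]=3, sum[0..4]=-4, sum[0..5]=-5, sum[0..6]=1 -> [-5, -3, -2, 3, -4, -5, 1]
Stage 3 (DELAY): [0, -5, -3, -2, 3, -4, -5] = [0, -5, -3, -2, 3, -4, -5] -> [0, -5, -3, -2, 3, -4, -5]
Stage 4 (AMPLIFY 3): 0*3=0, -5*3=-15, -3*3=-9, -2*3=-6, 3*3=9, -4*3=-12, -5*3=-15 -> [0, -15, -9, -6, 9, -12, -15]
Stage 5 (CLIP -11 26): clip(0,-11,26)=0, clip(-15,-11,26)=-11, clip(-9,-11,26)=-9, clip(-6,-11,26)=-6, clip(9,-11,26)=9, clip(-12,-11,26)=-11, clip(-15,-11,26)=-11 -> [0, -11, -9, -6, 9, -11, -11]
Output sum: -39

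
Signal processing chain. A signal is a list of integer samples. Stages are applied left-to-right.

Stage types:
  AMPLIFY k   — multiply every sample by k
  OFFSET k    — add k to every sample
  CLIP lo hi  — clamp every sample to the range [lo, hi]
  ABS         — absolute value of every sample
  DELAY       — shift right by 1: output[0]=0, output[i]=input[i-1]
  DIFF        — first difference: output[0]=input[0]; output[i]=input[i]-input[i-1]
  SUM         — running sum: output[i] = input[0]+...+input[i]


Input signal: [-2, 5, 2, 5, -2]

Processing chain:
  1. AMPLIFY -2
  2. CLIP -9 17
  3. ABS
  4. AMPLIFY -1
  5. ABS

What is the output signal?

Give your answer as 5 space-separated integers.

Answer: 4 9 4 9 4

Derivation:
Input: [-2, 5, 2, 5, -2]
Stage 1 (AMPLIFY -2): -2*-2=4, 5*-2=-10, 2*-2=-4, 5*-2=-10, -2*-2=4 -> [4, -10, -4, -10, 4]
Stage 2 (CLIP -9 17): clip(4,-9,17)=4, clip(-10,-9,17)=-9, clip(-4,-9,17)=-4, clip(-10,-9,17)=-9, clip(4,-9,17)=4 -> [4, -9, -4, -9, 4]
Stage 3 (ABS): |4|=4, |-9|=9, |-4|=4, |-9|=9, |4|=4 -> [4, 9, 4, 9, 4]
Stage 4 (AMPLIFY -1): 4*-1=-4, 9*-1=-9, 4*-1=-4, 9*-1=-9, 4*-1=-4 -> [-4, -9, -4, -9, -4]
Stage 5 (ABS): |-4|=4, |-9|=9, |-4|=4, |-9|=9, |-4|=4 -> [4, 9, 4, 9, 4]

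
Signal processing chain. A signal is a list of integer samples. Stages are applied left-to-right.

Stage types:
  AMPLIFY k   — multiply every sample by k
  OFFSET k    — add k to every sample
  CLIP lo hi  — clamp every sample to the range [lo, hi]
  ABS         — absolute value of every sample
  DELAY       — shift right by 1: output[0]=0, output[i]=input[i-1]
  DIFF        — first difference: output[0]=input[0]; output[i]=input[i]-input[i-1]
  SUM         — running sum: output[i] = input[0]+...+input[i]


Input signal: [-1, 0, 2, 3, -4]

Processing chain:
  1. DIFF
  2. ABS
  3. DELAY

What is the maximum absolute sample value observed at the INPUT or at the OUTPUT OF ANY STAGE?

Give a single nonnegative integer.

Input: [-1, 0, 2, 3, -4] (max |s|=4)
Stage 1 (DIFF): s[0]=-1, 0--1=1, 2-0=2, 3-2=1, -4-3=-7 -> [-1, 1, 2, 1, -7] (max |s|=7)
Stage 2 (ABS): |-1|=1, |1|=1, |2|=2, |1|=1, |-7|=7 -> [1, 1, 2, 1, 7] (max |s|=7)
Stage 3 (DELAY): [0, 1, 1, 2, 1] = [0, 1, 1, 2, 1] -> [0, 1, 1, 2, 1] (max |s|=2)
Overall max amplitude: 7

Answer: 7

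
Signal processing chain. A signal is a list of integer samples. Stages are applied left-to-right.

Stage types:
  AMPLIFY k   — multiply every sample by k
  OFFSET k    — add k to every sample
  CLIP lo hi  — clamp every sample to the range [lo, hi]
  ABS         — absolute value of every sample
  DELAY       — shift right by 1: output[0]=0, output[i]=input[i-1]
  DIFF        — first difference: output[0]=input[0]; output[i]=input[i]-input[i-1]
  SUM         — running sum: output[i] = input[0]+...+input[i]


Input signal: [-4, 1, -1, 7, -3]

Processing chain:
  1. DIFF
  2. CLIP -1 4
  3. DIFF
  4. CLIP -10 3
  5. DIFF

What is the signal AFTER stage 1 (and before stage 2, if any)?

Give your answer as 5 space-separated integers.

Answer: -4 5 -2 8 -10

Derivation:
Input: [-4, 1, -1, 7, -3]
Stage 1 (DIFF): s[0]=-4, 1--4=5, -1-1=-2, 7--1=8, -3-7=-10 -> [-4, 5, -2, 8, -10]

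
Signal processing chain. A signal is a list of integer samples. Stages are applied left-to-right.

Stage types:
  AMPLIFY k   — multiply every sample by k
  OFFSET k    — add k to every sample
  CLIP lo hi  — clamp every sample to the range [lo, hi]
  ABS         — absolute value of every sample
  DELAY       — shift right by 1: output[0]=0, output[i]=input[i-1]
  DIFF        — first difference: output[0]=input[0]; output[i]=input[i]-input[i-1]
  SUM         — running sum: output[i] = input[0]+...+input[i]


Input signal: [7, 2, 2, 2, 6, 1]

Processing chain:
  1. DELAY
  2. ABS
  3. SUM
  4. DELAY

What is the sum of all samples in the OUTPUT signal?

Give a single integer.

Answer: 40

Derivation:
Input: [7, 2, 2, 2, 6, 1]
Stage 1 (DELAY): [0, 7, 2, 2, 2, 6] = [0, 7, 2, 2, 2, 6] -> [0, 7, 2, 2, 2, 6]
Stage 2 (ABS): |0|=0, |7|=7, |2|=2, |2|=2, |2|=2, |6|=6 -> [0, 7, 2, 2, 2, 6]
Stage 3 (SUM): sum[0..0]=0, sum[0..1]=7, sum[0..2]=9, sum[0..3]=11, sum[0..4]=13, sum[0..5]=19 -> [0, 7, 9, 11, 13, 19]
Stage 4 (DELAY): [0, 0, 7, 9, 11, 13] = [0, 0, 7, 9, 11, 13] -> [0, 0, 7, 9, 11, 13]
Output sum: 40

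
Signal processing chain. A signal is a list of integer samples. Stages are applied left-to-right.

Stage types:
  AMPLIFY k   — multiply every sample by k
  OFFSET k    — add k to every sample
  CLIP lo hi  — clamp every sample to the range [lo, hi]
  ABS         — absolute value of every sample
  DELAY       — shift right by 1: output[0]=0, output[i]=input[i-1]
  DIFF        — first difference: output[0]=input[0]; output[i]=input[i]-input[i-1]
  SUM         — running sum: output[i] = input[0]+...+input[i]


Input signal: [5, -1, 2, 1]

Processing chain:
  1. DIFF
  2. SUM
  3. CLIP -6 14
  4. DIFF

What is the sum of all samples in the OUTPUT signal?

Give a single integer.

Answer: 1

Derivation:
Input: [5, -1, 2, 1]
Stage 1 (DIFF): s[0]=5, -1-5=-6, 2--1=3, 1-2=-1 -> [5, -6, 3, -1]
Stage 2 (SUM): sum[0..0]=5, sum[0..1]=-1, sum[0..2]=2, sum[0..3]=1 -> [5, -1, 2, 1]
Stage 3 (CLIP -6 14): clip(5,-6,14)=5, clip(-1,-6,14)=-1, clip(2,-6,14)=2, clip(1,-6,14)=1 -> [5, -1, 2, 1]
Stage 4 (DIFF): s[0]=5, -1-5=-6, 2--1=3, 1-2=-1 -> [5, -6, 3, -1]
Output sum: 1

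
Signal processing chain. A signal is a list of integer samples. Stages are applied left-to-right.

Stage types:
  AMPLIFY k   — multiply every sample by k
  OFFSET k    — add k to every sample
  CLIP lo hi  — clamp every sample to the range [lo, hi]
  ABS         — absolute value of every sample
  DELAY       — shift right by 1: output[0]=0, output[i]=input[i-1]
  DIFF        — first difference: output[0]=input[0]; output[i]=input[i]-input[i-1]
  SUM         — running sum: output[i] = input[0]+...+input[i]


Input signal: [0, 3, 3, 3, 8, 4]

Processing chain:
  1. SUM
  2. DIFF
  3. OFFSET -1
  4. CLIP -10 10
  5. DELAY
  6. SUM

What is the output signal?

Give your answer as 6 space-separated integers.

Input: [0, 3, 3, 3, 8, 4]
Stage 1 (SUM): sum[0..0]=0, sum[0..1]=3, sum[0..2]=6, sum[0..3]=9, sum[0..4]=17, sum[0..5]=21 -> [0, 3, 6, 9, 17, 21]
Stage 2 (DIFF): s[0]=0, 3-0=3, 6-3=3, 9-6=3, 17-9=8, 21-17=4 -> [0, 3, 3, 3, 8, 4]
Stage 3 (OFFSET -1): 0+-1=-1, 3+-1=2, 3+-1=2, 3+-1=2, 8+-1=7, 4+-1=3 -> [-1, 2, 2, 2, 7, 3]
Stage 4 (CLIP -10 10): clip(-1,-10,10)=-1, clip(2,-10,10)=2, clip(2,-10,10)=2, clip(2,-10,10)=2, clip(7,-10,10)=7, clip(3,-10,10)=3 -> [-1, 2, 2, 2, 7, 3]
Stage 5 (DELAY): [0, -1, 2, 2, 2, 7] = [0, -1, 2, 2, 2, 7] -> [0, -1, 2, 2, 2, 7]
Stage 6 (SUM): sum[0..0]=0, sum[0..1]=-1, sum[0..2]=1, sum[0..3]=3, sum[0..4]=5, sum[0..5]=12 -> [0, -1, 1, 3, 5, 12]

Answer: 0 -1 1 3 5 12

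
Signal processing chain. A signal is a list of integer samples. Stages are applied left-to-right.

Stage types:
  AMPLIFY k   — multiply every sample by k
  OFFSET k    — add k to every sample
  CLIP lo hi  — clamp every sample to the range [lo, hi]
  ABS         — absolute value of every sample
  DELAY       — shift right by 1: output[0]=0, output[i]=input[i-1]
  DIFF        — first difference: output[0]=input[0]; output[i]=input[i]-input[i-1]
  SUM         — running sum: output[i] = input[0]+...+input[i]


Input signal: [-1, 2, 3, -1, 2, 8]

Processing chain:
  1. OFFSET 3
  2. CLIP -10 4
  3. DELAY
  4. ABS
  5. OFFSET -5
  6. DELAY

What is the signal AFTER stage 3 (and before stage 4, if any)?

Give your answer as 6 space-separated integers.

Input: [-1, 2, 3, -1, 2, 8]
Stage 1 (OFFSET 3): -1+3=2, 2+3=5, 3+3=6, -1+3=2, 2+3=5, 8+3=11 -> [2, 5, 6, 2, 5, 11]
Stage 2 (CLIP -10 4): clip(2,-10,4)=2, clip(5,-10,4)=4, clip(6,-10,4)=4, clip(2,-10,4)=2, clip(5,-10,4)=4, clip(11,-10,4)=4 -> [2, 4, 4, 2, 4, 4]
Stage 3 (DELAY): [0, 2, 4, 4, 2, 4] = [0, 2, 4, 4, 2, 4] -> [0, 2, 4, 4, 2, 4]

Answer: 0 2 4 4 2 4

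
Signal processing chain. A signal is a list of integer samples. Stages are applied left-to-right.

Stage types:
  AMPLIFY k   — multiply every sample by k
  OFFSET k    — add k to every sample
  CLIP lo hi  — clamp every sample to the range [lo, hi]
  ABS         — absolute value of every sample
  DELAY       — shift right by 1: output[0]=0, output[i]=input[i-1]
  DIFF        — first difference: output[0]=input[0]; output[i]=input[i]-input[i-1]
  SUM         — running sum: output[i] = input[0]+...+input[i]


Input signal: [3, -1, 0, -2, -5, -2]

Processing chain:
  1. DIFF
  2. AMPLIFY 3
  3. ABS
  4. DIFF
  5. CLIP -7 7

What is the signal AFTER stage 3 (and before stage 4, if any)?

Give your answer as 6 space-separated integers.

Input: [3, -1, 0, -2, -5, -2]
Stage 1 (DIFF): s[0]=3, -1-3=-4, 0--1=1, -2-0=-2, -5--2=-3, -2--5=3 -> [3, -4, 1, -2, -3, 3]
Stage 2 (AMPLIFY 3): 3*3=9, -4*3=-12, 1*3=3, -2*3=-6, -3*3=-9, 3*3=9 -> [9, -12, 3, -6, -9, 9]
Stage 3 (ABS): |9|=9, |-12|=12, |3|=3, |-6|=6, |-9|=9, |9|=9 -> [9, 12, 3, 6, 9, 9]

Answer: 9 12 3 6 9 9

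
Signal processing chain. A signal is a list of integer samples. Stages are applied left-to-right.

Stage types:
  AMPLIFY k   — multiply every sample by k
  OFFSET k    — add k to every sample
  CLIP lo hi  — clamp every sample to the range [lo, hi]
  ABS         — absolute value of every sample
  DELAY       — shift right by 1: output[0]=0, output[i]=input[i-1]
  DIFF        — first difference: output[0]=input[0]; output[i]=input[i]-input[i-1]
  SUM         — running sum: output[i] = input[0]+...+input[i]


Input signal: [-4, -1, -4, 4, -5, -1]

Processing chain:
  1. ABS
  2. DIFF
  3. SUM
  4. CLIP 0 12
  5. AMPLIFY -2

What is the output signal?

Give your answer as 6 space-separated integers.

Answer: -8 -2 -8 -8 -10 -2

Derivation:
Input: [-4, -1, -4, 4, -5, -1]
Stage 1 (ABS): |-4|=4, |-1|=1, |-4|=4, |4|=4, |-5|=5, |-1|=1 -> [4, 1, 4, 4, 5, 1]
Stage 2 (DIFF): s[0]=4, 1-4=-3, 4-1=3, 4-4=0, 5-4=1, 1-5=-4 -> [4, -3, 3, 0, 1, -4]
Stage 3 (SUM): sum[0..0]=4, sum[0..1]=1, sum[0..2]=4, sum[0..3]=4, sum[0..4]=5, sum[0..5]=1 -> [4, 1, 4, 4, 5, 1]
Stage 4 (CLIP 0 12): clip(4,0,12)=4, clip(1,0,12)=1, clip(4,0,12)=4, clip(4,0,12)=4, clip(5,0,12)=5, clip(1,0,12)=1 -> [4, 1, 4, 4, 5, 1]
Stage 5 (AMPLIFY -2): 4*-2=-8, 1*-2=-2, 4*-2=-8, 4*-2=-8, 5*-2=-10, 1*-2=-2 -> [-8, -2, -8, -8, -10, -2]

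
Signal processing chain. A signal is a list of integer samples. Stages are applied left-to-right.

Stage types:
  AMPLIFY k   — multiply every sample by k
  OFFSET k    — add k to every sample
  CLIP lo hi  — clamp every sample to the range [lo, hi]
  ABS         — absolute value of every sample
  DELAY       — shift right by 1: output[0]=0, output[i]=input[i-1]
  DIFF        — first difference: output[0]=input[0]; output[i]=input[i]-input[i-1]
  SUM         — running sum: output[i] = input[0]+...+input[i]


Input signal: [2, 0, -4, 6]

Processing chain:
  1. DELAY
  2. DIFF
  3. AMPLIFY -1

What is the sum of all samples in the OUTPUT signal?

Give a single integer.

Input: [2, 0, -4, 6]
Stage 1 (DELAY): [0, 2, 0, -4] = [0, 2, 0, -4] -> [0, 2, 0, -4]
Stage 2 (DIFF): s[0]=0, 2-0=2, 0-2=-2, -4-0=-4 -> [0, 2, -2, -4]
Stage 3 (AMPLIFY -1): 0*-1=0, 2*-1=-2, -2*-1=2, -4*-1=4 -> [0, -2, 2, 4]
Output sum: 4

Answer: 4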